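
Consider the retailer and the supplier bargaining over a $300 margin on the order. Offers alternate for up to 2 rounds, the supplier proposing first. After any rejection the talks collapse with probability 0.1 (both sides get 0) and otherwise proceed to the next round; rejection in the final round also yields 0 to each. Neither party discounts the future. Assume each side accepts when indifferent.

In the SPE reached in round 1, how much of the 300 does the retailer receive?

270

Round 2 (the retailer proposes): the supplier will accept anything ≥ 0, so the retailer offers 0 and keeps 300.
Round 1 (the supplier proposes): rejecting gives the retailer an expected 0.9 × 300 = 270, so the supplier offers 270, keeping 30.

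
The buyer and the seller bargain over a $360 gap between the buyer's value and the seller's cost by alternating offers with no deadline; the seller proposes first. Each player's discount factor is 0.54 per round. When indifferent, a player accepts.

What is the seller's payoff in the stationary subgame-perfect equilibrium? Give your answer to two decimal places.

233.77

In a stationary SPE each proposer offers the other exactly their discounted continuation value.
If the seller keeps x when proposing and the buyer keeps y when proposing, then x = 360 − 0.54y and y = 360 − 0.54x.
Solving: x = 360(1 − 0.54) / (1 − 0.54·0.54) = 165.6 / 0.7084 ≈ 233.7662.
The buyer gets 360 − 233.7662 ≈ 126.2338.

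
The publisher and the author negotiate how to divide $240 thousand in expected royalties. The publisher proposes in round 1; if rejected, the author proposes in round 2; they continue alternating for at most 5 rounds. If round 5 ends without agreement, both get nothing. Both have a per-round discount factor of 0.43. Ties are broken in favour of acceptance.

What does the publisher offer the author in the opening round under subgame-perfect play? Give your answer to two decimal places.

Solve by backward induction from round 5.
Round 5 (the publisher proposes): rejection yields 0 for the author; the publisher offers 0 and keeps 240.
Round 4 (the author proposes): the publisher can get 240 next round, worth 0.43 × 240 = 103.2 now, so the author offers 103.2, keeping 136.8.
Round 3 (the publisher proposes): the author can get 136.8 next round, worth 0.43 × 136.8 = 58.824 now. The publisher offers 58.824 and keeps 240 − 58.824 = 181.176.
Round 2 (the author proposes): the publisher can get 181.176 next round, worth 0.43 × 181.176 = 77.90568 now. The author offers 77.90568 and keeps 240 − 77.90568 = 162.09432.
Round 1 (the publisher proposes): the author can get 162.09432 next round, worth 0.43 × 162.09432 = 69.7005576 now, so the publisher offers 69.7005576, keeping 170.2994424.

69.70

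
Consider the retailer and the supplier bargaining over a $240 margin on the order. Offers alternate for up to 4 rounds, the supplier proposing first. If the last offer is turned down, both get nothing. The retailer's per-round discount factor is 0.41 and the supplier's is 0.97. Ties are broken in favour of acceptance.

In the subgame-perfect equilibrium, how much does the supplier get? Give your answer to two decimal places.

Round 4 (the retailer proposes): rejection yields 0 for the supplier; the retailer offers 0 and keeps 240.
Round 3 (the supplier proposes): the retailer can get 240 next round, worth 0.41 × 240 = 98.4 now. The supplier offers 98.4 and keeps 240 − 98.4 = 141.6.
Round 2 (the retailer proposes): the supplier can get 141.6 next round, worth 0.97 × 141.6 = 137.352 now. The retailer offers 137.352 and keeps 240 − 137.352 = 102.648.
Round 1 (the supplier proposes): the retailer can get 102.648 next round, worth 0.41 × 102.648 = 42.08568 now; the supplier offers that and keeps 197.91432.

197.91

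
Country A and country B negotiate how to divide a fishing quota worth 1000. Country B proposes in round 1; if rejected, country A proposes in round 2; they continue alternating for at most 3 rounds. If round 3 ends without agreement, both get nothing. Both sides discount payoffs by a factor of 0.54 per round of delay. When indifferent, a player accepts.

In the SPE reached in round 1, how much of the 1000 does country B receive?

Solve by backward induction from round 3.
Round 3 (country B proposes): rejection yields 0 for country A; country B offers 0 and keeps 1000.
Round 2 (country A proposes): country B can get 1000 next round, worth 0.54 × 1000 = 540 now; country A offers that and keeps 460.
Round 1 (country B proposes): country A can get 460 next round, worth 0.54 × 460 = 248.4 now; country B offers that and keeps 751.6.

751.6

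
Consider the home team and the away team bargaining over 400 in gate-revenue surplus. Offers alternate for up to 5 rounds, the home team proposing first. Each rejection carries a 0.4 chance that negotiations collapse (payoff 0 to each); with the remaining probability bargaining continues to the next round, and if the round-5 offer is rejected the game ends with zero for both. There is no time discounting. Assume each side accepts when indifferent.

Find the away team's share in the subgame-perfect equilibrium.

Round 5 (the home team proposes): the away team will accept anything ≥ 0, so the home team offers 0 and keeps 400.
Round 4 (the away team proposes): rejecting gives the home team an expected 0.6 × 400 = 240, so the away team offers 240, keeping 160.
Round 3 (the home team proposes): rejecting gives the away team an expected 0.6 × 160 = 96, so the home team offers 96, keeping 304.
Round 2 (the away team proposes): rejecting gives the home team an expected 0.6 × 304 = 182.4, so the away team offers 182.4, keeping 217.6.
Round 1 (the home team proposes): rejecting gives the away team an expected 0.6 × 217.6 = 130.56; the home team offers that and keeps 269.44.

130.56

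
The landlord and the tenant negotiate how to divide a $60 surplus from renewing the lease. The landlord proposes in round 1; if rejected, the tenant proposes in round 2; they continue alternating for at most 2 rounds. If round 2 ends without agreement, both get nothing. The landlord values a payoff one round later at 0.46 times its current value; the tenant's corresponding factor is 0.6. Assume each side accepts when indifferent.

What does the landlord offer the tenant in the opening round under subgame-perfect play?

Round 2 (the tenant proposes): the landlord will accept anything ≥ 0, so the tenant offers 0 and keeps 60.
Round 1 (the landlord proposes): the tenant can get 60 next round, worth 0.6 × 60 = 36 now; the landlord offers that and keeps 24.

36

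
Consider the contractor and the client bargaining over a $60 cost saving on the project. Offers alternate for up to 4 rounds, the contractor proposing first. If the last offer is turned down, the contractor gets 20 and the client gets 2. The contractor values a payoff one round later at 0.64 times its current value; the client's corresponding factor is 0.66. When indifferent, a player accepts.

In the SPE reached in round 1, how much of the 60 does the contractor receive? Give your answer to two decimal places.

34.59

Round 4 (the client proposes): the contractor gets 20 if talks fail, so the client offers 20 and keeps 40.
Round 3 (the contractor proposes): the client can get 40 next round, worth 0.66 × 40 = 26.4 now. The contractor offers 26.4 and keeps 60 − 26.4 = 33.6.
Round 2 (the client proposes): the contractor can get 33.6 next round, worth 0.64 × 33.6 = 21.504 now; the client offers that and keeps 38.496.
Round 1 (the contractor proposes): the client can get 38.496 next round, worth 0.66 × 38.496 = 25.40736 now. The contractor offers 25.40736 and keeps 60 − 25.40736 = 34.59264.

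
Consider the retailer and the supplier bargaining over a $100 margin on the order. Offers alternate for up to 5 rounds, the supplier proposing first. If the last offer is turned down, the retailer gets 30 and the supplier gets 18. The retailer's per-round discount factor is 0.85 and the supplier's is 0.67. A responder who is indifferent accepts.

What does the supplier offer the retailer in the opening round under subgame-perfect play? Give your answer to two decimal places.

53.75

Round 5 (the supplier proposes): the retailer gets 30 if talks fail, so the supplier offers 30 and keeps 70.
Round 4 (the retailer proposes): the supplier can get 70 next round, worth 0.67 × 70 = 46.9 now; the retailer offers that and keeps 53.1.
Round 3 (the supplier proposes): the retailer can get 53.1 next round, worth 0.85 × 53.1 = 45.135 now; the supplier offers that and keeps 54.865.
Round 2 (the retailer proposes): the supplier can get 54.865 next round, worth 0.67 × 54.865 = 36.75955 now; the retailer offers that and keeps 63.24045.
Round 1 (the supplier proposes): the retailer can get 63.24045 next round, worth 0.85 × 63.24045 = 53.7543825 now. The supplier offers 53.7543825 and keeps 100 − 53.7543825 = 46.2456175.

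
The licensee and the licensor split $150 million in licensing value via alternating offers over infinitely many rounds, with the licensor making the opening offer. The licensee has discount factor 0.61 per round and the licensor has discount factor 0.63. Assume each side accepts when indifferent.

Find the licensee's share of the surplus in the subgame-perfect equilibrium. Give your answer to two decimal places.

In a stationary SPE each proposer offers the other exactly their discounted continuation value.
If the licensor keeps x when proposing and the licensee keeps y when proposing, then x = 150 − 0.61y and y = 150 − 0.63x.
Solving: x = 150(1 − 0.61) / (1 − 0.63·0.61) = 58.5 / 0.6157 ≈ 95.0138.
The licensee gets 150 − 95.0138 ≈ 54.9862.

54.99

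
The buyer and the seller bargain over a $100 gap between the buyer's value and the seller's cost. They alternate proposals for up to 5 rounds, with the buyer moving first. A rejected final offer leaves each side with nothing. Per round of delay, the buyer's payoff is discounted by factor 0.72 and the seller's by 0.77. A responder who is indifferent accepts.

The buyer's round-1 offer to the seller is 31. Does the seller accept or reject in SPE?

Round 5 (the buyer proposes): rejection yields 0 for the seller; the buyer offers 0 and keeps 100.
Round 4 (the seller proposes): the buyer can get 100 next round, worth 0.72 × 100 = 72 now; the seller offers that and keeps 28.
Round 3 (the buyer proposes): the seller can get 28 next round, worth 0.77 × 28 = 21.56 now. The buyer offers 21.56 and keeps 100 − 21.56 = 78.44.
Round 2 (the seller proposes): the buyer can get 78.44 next round, worth 0.72 × 78.44 = 56.4768 now. The seller offers 56.4768 and keeps 100 − 56.4768 = 43.5232.
So by rejecting in round 1, the seller gets 43.5232 next round, worth 0.77 × 43.5232 = 33.512864 now.
Offer 31 < 33.512864, so the seller rejects.

Reject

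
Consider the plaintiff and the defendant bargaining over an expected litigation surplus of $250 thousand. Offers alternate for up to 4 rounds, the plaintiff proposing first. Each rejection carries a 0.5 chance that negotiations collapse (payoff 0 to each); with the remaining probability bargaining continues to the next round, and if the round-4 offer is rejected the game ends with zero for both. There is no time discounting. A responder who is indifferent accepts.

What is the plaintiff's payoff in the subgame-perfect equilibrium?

By backward induction:
Round 4 (the defendant proposes): the plaintiff will accept anything ≥ 0, so the defendant offers 0 and keeps 250.
Round 3 (the plaintiff proposes): rejecting gives the defendant an expected 0.5 × 250 = 125. The plaintiff offers 125 and keeps 250 − 125 = 125.
Round 2 (the defendant proposes): rejecting gives the plaintiff an expected 0.5 × 125 = 62.5. The defendant offers 62.5 and keeps 250 − 62.5 = 187.5.
Round 1 (the plaintiff proposes): rejecting gives the defendant an expected 0.5 × 187.5 = 93.75, so the plaintiff offers 93.75, keeping 156.25.

156.25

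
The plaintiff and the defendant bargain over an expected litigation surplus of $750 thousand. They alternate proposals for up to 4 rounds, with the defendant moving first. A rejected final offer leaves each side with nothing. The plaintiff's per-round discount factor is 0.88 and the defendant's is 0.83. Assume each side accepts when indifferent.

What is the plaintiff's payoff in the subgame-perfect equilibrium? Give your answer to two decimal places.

594.26

By backward induction:
Round 4 (the plaintiff proposes): rejection yields 0 for the defendant; the plaintiff offers 0 and keeps 750.
Round 3 (the defendant proposes): the plaintiff can get 750 next round, worth 0.88 × 750 = 660 now. The defendant offers 660 and keeps 750 − 660 = 90.
Round 2 (the plaintiff proposes): the defendant can get 90 next round, worth 0.83 × 90 = 74.7 now. The plaintiff offers 74.7 and keeps 750 − 74.7 = 675.3.
Round 1 (the defendant proposes): the plaintiff can get 675.3 next round, worth 0.88 × 675.3 = 594.264 now, so the defendant offers 594.264, keeping 155.736.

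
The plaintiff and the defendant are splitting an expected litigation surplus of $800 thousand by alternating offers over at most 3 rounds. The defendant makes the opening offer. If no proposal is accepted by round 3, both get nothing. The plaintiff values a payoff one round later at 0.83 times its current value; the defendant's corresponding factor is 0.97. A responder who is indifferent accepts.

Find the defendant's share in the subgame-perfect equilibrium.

780.08

By backward induction:
Round 3 (the defendant proposes): the plaintiff will accept anything ≥ 0, so the defendant offers 0 and keeps 800.
Round 2 (the plaintiff proposes): the defendant can get 800 next round, worth 0.97 × 800 = 776 now, so the plaintiff offers 776, keeping 24.
Round 1 (the defendant proposes): the plaintiff can get 24 next round, worth 0.83 × 24 = 19.92 now, so the defendant offers 19.92, keeping 780.08.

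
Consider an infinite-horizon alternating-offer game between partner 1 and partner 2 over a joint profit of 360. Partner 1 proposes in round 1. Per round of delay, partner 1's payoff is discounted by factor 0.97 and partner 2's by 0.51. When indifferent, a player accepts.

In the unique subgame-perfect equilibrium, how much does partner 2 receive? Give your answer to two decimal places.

In a stationary SPE each proposer offers the other exactly their discounted continuation value.
If partner 1 keeps x when proposing and partner 2 keeps y when proposing, then x = 360 − 0.51y and y = 360 − 0.97x.
Solving: x = 360(1 − 0.51) / (1 − 0.97·0.51) = 176.4 / 0.5053 ≈ 349.0995.
Partner 2 gets 360 − 349.0995 ≈ 10.9005.

10.90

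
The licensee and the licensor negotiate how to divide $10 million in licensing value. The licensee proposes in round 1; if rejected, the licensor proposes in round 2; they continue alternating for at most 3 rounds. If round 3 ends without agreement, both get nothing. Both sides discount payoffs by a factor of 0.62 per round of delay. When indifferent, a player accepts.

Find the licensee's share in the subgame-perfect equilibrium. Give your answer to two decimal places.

7.64

Round 3 (the licensee proposes): the licensor will accept anything ≥ 0, so the licensee offers 0 and keeps 10.
Round 2 (the licensor proposes): the licensee can get 10 next round, worth 0.62 × 10 = 6.2 now. The licensor offers 6.2 and keeps 10 − 6.2 = 3.8.
Round 1 (the licensee proposes): the licensor can get 3.8 next round, worth 0.62 × 3.8 = 2.356 now; the licensee offers that and keeps 7.644.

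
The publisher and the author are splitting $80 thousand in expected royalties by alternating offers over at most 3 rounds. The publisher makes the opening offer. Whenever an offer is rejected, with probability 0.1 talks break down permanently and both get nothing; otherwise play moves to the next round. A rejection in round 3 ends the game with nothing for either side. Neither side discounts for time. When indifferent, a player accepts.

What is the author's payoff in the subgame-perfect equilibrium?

By backward induction:
Round 3 (the publisher proposes): rejection yields 0 for the author; the publisher offers 0 and keeps 80.
Round 2 (the author proposes): rejecting gives the publisher an expected 0.9 × 80 = 72, so the author offers 72, keeping 8.
Round 1 (the publisher proposes): rejecting gives the author an expected 0.9 × 8 = 7.2; the publisher offers that and keeps 72.8.

7.2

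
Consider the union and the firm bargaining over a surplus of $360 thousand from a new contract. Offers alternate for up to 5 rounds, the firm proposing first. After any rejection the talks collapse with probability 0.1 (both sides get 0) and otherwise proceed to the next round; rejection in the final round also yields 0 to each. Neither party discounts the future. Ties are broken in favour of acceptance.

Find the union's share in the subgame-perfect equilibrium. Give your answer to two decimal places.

Round 5 (the firm proposes): the union will accept anything ≥ 0, so the firm offers 0 and keeps 360.
Round 4 (the union proposes): rejecting gives the firm an expected 0.9 × 360 = 324; the union offers that and keeps 36.
Round 3 (the firm proposes): rejecting gives the union an expected 0.9 × 36 = 32.4; the firm offers that and keeps 327.6.
Round 2 (the union proposes): rejecting gives the firm an expected 0.9 × 327.6 = 294.84. The union offers 294.84 and keeps 360 − 294.84 = 65.16.
Round 1 (the firm proposes): rejecting gives the union an expected 0.9 × 65.16 = 58.644. The firm offers 58.644 and keeps 360 − 58.644 = 301.356.

58.64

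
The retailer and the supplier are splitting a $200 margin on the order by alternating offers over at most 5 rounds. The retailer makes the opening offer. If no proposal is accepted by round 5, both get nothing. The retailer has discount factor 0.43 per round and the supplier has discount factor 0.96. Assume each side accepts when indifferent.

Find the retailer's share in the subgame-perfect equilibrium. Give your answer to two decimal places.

Round 5 (the retailer proposes): rejection yields 0 for the supplier; the retailer offers 0 and keeps 200.
Round 4 (the supplier proposes): the retailer can get 200 next round, worth 0.43 × 200 = 86 now, so the supplier offers 86, keeping 114.
Round 3 (the retailer proposes): the supplier can get 114 next round, worth 0.96 × 114 = 109.44 now, so the retailer offers 109.44, keeping 90.56.
Round 2 (the supplier proposes): the retailer can get 90.56 next round, worth 0.43 × 90.56 = 38.9408 now. The supplier offers 38.9408 and keeps 200 − 38.9408 = 161.0592.
Round 1 (the retailer proposes): the supplier can get 161.0592 next round, worth 0.96 × 161.0592 = 154.616832 now, so the retailer offers 154.616832, keeping 45.383168.

45.38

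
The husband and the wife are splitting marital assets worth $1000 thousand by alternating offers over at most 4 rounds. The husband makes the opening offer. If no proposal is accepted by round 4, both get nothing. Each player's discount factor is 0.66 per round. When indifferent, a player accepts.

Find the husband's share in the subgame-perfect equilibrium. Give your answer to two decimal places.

488.10

Work backward from the last round.
Round 4 (the wife proposes): rejection yields 0 for the husband; the wife offers 0 and keeps 1000.
Round 3 (the husband proposes): the wife can get 1000 next round, worth 0.66 × 1000 = 660 now. The husband offers 660 and keeps 1000 − 660 = 340.
Round 2 (the wife proposes): the husband can get 340 next round, worth 0.66 × 340 = 224.4 now. The wife offers 224.4 and keeps 1000 − 224.4 = 775.6.
Round 1 (the husband proposes): the wife can get 775.6 next round, worth 0.66 × 775.6 = 511.896 now; the husband offers that and keeps 488.104.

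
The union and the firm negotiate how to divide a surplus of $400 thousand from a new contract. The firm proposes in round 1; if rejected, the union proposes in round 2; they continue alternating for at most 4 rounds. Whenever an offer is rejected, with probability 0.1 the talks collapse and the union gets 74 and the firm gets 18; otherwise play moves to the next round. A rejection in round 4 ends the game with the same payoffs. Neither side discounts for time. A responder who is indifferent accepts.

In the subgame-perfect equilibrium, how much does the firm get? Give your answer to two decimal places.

73.75

Round 4 (the union proposes): the firm gets 18 if talks fail, so the union offers 18 and keeps 382.
Round 3 (the firm proposes): rejecting gives the union an expected 0.9 × 382 + 0.1 × 74 = 351.2; the firm offers that and keeps 48.8.
Round 2 (the union proposes): rejecting gives the firm an expected 0.9 × 48.8 + 0.1 × 18 = 45.72, so the union offers 45.72, keeping 354.28.
Round 1 (the firm proposes): rejecting gives the union an expected 0.9 × 354.28 + 0.1 × 74 = 326.252. The firm offers 326.252 and keeps 400 − 326.252 = 73.748.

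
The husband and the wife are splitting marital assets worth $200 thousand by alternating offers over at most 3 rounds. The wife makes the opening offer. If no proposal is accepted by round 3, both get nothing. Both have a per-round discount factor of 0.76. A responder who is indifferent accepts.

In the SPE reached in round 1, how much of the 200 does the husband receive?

Round 3 (the wife proposes): the husband will accept anything ≥ 0, so the wife offers 0 and keeps 200.
Round 2 (the husband proposes): the wife can get 200 next round, worth 0.76 × 200 = 152 now; the husband offers that and keeps 48.
Round 1 (the wife proposes): the husband can get 48 next round, worth 0.76 × 48 = 36.48 now, so the wife offers 36.48, keeping 163.52.

36.48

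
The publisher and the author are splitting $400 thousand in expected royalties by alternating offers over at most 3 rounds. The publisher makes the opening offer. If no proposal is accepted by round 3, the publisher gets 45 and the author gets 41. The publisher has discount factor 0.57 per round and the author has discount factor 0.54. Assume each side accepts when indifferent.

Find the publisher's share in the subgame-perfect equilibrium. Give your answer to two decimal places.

Work backward from the last round.
Round 3 (the publisher proposes): the author gets 41 if talks fail, so the publisher offers 41 and keeps 359.
Round 2 (the author proposes): the publisher can get 359 next round, worth 0.57 × 359 = 204.63 now; the author offers that and keeps 195.37.
Round 1 (the publisher proposes): the author can get 195.37 next round, worth 0.54 × 195.37 = 105.4998 now, so the publisher offers 105.4998, keeping 294.5002.

294.50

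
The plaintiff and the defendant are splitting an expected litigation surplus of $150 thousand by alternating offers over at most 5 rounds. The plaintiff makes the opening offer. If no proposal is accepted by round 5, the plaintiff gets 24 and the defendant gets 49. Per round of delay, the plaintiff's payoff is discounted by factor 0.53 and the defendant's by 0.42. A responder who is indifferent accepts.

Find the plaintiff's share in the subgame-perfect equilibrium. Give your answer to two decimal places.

Solve by backward induction from round 5.
Round 5 (the plaintiff proposes): the defendant gets 49 if talks fail, so the plaintiff offers 49 and keeps 101.
Round 4 (the defendant proposes): the plaintiff can get 101 next round, worth 0.53 × 101 = 53.53 now. The defendant offers 53.53 and keeps 150 − 53.53 = 96.47.
Round 3 (the plaintiff proposes): the defendant can get 96.47 next round, worth 0.42 × 96.47 = 40.5174 now; the plaintiff offers that and keeps 109.4826.
Round 2 (the defendant proposes): the plaintiff can get 109.4826 next round, worth 0.53 × 109.4826 = 58.025778 now; the defendant offers that and keeps 91.974222.
Round 1 (the plaintiff proposes): the defendant can get 91.974222 next round, worth 0.42 × 91.974222 = 38.62917324 now. The plaintiff offers 38.62917324 and keeps 150 − 38.62917324 = 111.37082676.

111.37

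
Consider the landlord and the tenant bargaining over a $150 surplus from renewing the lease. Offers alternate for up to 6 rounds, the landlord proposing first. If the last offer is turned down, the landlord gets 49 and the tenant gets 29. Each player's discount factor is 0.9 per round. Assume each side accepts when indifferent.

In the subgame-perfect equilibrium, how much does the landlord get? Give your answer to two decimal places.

65.93

Work backward from the last round.
Round 6 (the tenant proposes): the landlord gets 49 if talks fail, so the tenant offers 49 and keeps 101.
Round 5 (the landlord proposes): the tenant can get 101 next round, worth 0.9 × 101 = 90.9 now; the landlord offers that and keeps 59.1.
Round 4 (the tenant proposes): the landlord can get 59.1 next round, worth 0.9 × 59.1 = 53.19 now. The tenant offers 53.19 and keeps 150 − 53.19 = 96.81.
Round 3 (the landlord proposes): the tenant can get 96.81 next round, worth 0.9 × 96.81 = 87.129 now, so the landlord offers 87.129, keeping 62.871.
Round 2 (the tenant proposes): the landlord can get 62.871 next round, worth 0.9 × 62.871 = 56.5839 now; the tenant offers that and keeps 93.4161.
Round 1 (the landlord proposes): the tenant can get 93.4161 next round, worth 0.9 × 93.4161 = 84.07449 now, so the landlord offers 84.07449, keeping 65.92551.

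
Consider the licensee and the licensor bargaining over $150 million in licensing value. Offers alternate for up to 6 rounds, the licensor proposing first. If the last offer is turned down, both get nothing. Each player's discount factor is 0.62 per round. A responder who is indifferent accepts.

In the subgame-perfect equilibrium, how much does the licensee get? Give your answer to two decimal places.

62.67

Round 6 (the licensee proposes): the licensor will accept anything ≥ 0, so the licensee offers 0 and keeps 150.
Round 5 (the licensor proposes): the licensee can get 150 next round, worth 0.62 × 150 = 93 now; the licensor offers that and keeps 57.
Round 4 (the licensee proposes): the licensor can get 57 next round, worth 0.62 × 57 = 35.34 now, so the licensee offers 35.34, keeping 114.66.
Round 3 (the licensor proposes): the licensee can get 114.66 next round, worth 0.62 × 114.66 = 71.0892 now; the licensor offers that and keeps 78.9108.
Round 2 (the licensee proposes): the licensor can get 78.9108 next round, worth 0.62 × 78.9108 = 48.924696 now; the licensee offers that and keeps 101.075304.
Round 1 (the licensor proposes): the licensee can get 101.075304 next round, worth 0.62 × 101.075304 = 62.66668848 now; the licensor offers that and keeps 87.33331152.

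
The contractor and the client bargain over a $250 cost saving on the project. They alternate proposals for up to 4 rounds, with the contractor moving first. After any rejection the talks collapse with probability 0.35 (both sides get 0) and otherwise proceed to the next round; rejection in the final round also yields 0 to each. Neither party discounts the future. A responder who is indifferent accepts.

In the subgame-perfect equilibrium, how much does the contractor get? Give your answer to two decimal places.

Round 4 (the client proposes): the contractor will accept anything ≥ 0, so the client offers 0 and keeps 250.
Round 3 (the contractor proposes): rejecting gives the client an expected 0.65 × 250 = 162.5. The contractor offers 162.5 and keeps 250 − 162.5 = 87.5.
Round 2 (the client proposes): rejecting gives the contractor an expected 0.65 × 87.5 = 56.875. The client offers 56.875 and keeps 250 − 56.875 = 193.125.
Round 1 (the contractor proposes): rejecting gives the client an expected 0.65 × 193.125 = 125.53125. The contractor offers 125.53125 and keeps 250 − 125.53125 = 124.46875.

124.47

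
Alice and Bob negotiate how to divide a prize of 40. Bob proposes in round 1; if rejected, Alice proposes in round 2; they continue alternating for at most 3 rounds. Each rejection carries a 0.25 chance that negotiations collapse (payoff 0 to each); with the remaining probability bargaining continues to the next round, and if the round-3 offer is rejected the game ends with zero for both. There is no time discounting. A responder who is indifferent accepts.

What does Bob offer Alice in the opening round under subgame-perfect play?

By backward induction:
Round 3 (Bob proposes): rejection yields 0 for Alice; Bob offers 0 and keeps 40.
Round 2 (Alice proposes): rejecting gives Bob an expected 0.75 × 40 = 30. Alice offers 30 and keeps 40 − 30 = 10.
Round 1 (Bob proposes): rejecting gives Alice an expected 0.75 × 10 = 7.5; Bob offers that and keeps 32.5.

7.5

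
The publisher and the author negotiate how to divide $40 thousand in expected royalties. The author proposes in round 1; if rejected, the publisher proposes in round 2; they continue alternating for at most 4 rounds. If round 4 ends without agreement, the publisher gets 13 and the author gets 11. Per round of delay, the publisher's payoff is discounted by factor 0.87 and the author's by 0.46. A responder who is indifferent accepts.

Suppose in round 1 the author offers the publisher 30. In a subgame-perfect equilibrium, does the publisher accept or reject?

Round 4 (the publisher proposes): the author gets 11 if talks fail, so the publisher offers 11 and keeps 29.
Round 3 (the author proposes): the publisher can get 29 next round, worth 0.87 × 29 = 25.23 now, so the author offers 25.23, keeping 14.77.
Round 2 (the publisher proposes): the author can get 14.77 next round, worth 0.46 × 14.77 = 6.7942 now. The publisher offers 6.7942 and keeps 40 − 6.7942 = 33.2058.
So by rejecting in round 1, the publisher gets 33.2058 next round, worth 0.87 × 33.2058 = 28.889046 now.
Offer 30 ≥ 28.889046, so the publisher accepts.

Accept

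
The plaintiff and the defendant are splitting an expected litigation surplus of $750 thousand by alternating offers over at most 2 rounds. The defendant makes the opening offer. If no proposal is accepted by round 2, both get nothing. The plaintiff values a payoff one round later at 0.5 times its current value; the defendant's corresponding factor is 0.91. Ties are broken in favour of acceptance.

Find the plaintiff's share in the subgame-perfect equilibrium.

375

Round 2 (the plaintiff proposes): the defendant will accept anything ≥ 0, so the plaintiff offers 0 and keeps 750.
Round 1 (the defendant proposes): the plaintiff can get 750 next round, worth 0.5 × 750 = 375 now, so the defendant offers 375, keeping 375.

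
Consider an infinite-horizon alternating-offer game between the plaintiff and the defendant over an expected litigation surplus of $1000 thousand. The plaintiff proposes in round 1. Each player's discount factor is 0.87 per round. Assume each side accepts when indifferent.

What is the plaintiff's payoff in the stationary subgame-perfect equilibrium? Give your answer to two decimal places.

When the plaintiff proposes, the defendant accepts any offer worth at least 0.87 times what the defendant would get by proposing next round; and vice versa.
This gives x = 1000 − 0.87y and y = 1000 − 0.87x, where x and y are each side's share when it proposes.
Hence (1 − 0.87·0.87)x = 1000(1 − 0.87), i.e. 0.2431·x = 130.
x ≈ 534.7594; the defendant's share is 1000 − x ≈ 465.2406.

534.76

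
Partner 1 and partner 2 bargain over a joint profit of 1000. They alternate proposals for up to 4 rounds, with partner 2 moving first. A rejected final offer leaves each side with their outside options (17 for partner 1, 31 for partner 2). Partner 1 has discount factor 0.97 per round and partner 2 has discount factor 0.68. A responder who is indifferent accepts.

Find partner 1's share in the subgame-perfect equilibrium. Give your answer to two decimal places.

930.38

Round 4 (partner 1 proposes): partner 2 gets 31 if talks fail, so partner 1 offers 31 and keeps 969.
Round 3 (partner 2 proposes): partner 1 can get 969 next round, worth 0.97 × 969 = 939.93 now. Partner 2 offers 939.93 and keeps 1000 − 939.93 = 60.07.
Round 2 (partner 1 proposes): partner 2 can get 60.07 next round, worth 0.68 × 60.07 = 40.8476 now; partner 1 offers that and keeps 959.1524.
Round 1 (partner 2 proposes): partner 1 can get 959.1524 next round, worth 0.97 × 959.1524 = 930.377828 now. Partner 2 offers 930.377828 and keeps 1000 − 930.377828 = 69.622172.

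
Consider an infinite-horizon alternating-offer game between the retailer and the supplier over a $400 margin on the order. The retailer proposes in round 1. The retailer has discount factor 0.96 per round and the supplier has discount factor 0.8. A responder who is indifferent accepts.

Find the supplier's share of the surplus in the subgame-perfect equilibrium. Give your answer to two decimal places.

When the retailer proposes, the supplier accepts any offer worth at least 0.8 times what the supplier would get by proposing next round; and vice versa.
This gives x = 400 − 0.8y and y = 400 − 0.96x, where x and y are each side's share when it proposes.
Hence (1 − 0.8·0.96)x = 400(1 − 0.8), i.e. 0.232·x = 80.
x ≈ 344.8276; the supplier's share is 400 − x ≈ 55.1724.

55.17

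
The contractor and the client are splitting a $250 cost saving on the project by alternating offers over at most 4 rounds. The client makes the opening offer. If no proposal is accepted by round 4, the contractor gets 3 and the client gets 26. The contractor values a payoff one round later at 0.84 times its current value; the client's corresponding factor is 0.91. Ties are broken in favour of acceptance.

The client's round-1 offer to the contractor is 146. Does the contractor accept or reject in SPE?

Round 4 (the contractor proposes): the client gets 26 if talks fail, so the contractor offers 26 and keeps 224.
Round 3 (the client proposes): the contractor can get 224 next round, worth 0.84 × 224 = 188.16 now, so the client offers 188.16, keeping 61.84.
Round 2 (the contractor proposes): the client can get 61.84 next round, worth 0.91 × 61.84 = 56.2744 now; the contractor offers that and keeps 193.7256.
So by rejecting in round 1, the contractor gets 193.7256 next round, worth 0.84 × 193.7256 = 162.729504 now.
Offer 146 < 162.729504, so the contractor rejects.

Reject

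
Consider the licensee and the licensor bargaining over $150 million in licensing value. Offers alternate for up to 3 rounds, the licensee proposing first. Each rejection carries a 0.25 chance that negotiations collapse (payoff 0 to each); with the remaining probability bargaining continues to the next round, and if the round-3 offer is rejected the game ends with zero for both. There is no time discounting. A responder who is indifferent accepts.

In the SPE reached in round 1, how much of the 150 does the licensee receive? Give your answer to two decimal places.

Round 3 (the licensee proposes): the licensor will accept anything ≥ 0, so the licensee offers 0 and keeps 150.
Round 2 (the licensor proposes): rejecting gives the licensee an expected 0.75 × 150 = 112.5. The licensor offers 112.5 and keeps 150 − 112.5 = 37.5.
Round 1 (the licensee proposes): rejecting gives the licensor an expected 0.75 × 37.5 = 28.125. The licensee offers 28.125 and keeps 150 − 28.125 = 121.875.

121.88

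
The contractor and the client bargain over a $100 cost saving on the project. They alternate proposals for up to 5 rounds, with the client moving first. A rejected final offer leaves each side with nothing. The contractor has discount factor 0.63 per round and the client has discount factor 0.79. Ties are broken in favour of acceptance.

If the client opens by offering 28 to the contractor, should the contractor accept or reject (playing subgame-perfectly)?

Work out the contractor's continuation value if the offer is rejected.
Round 5 (the client proposes): the contractor will accept anything ≥ 0, so the client offers 0 and keeps 100.
Round 4 (the contractor proposes): the client can get 100 next round, worth 0.79 × 100 = 79 now, so the contractor offers 79, keeping 21.
Round 3 (the client proposes): the contractor can get 21 next round, worth 0.63 × 21 = 13.23 now. The client offers 13.23 and keeps 100 − 13.23 = 86.77.
Round 2 (the contractor proposes): the client can get 86.77 next round, worth 0.79 × 86.77 = 68.5483 now. The contractor offers 68.5483 and keeps 100 − 68.5483 = 31.4517.
So by rejecting in round 1, the contractor gets 31.4517 next round, worth 0.63 × 31.4517 = 19.814571 now.
Offer 28 ≥ 19.814571, so the contractor accepts.

Accept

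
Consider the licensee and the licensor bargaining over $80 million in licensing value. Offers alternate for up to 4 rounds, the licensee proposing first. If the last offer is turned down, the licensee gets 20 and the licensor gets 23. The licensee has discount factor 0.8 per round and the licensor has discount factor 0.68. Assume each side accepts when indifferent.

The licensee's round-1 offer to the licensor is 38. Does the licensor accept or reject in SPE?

Accept

Work out the licensor's continuation value if the offer is rejected.
Round 4 (the licensor proposes): the licensee gets 20 if talks fail, so the licensor offers 20 and keeps 60.
Round 3 (the licensee proposes): the licensor can get 60 next round, worth 0.68 × 60 = 40.8 now. The licensee offers 40.8 and keeps 80 − 40.8 = 39.2.
Round 2 (the licensor proposes): the licensee can get 39.2 next round, worth 0.8 × 39.2 = 31.36 now. The licensor offers 31.36 and keeps 80 − 31.36 = 48.64.
So by rejecting in round 1, the licensor gets 48.64 next round, worth 0.68 × 48.64 = 33.0752 now.
Offer 38 ≥ 33.0752, so the licensor accepts.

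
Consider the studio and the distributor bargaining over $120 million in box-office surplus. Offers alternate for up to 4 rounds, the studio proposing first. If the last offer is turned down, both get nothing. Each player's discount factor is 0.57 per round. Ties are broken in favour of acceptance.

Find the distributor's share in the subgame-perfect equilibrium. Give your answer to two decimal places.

51.64

By backward induction:
Round 4 (the distributor proposes): rejection yields 0 for the studio; the distributor offers 0 and keeps 120.
Round 3 (the studio proposes): the distributor can get 120 next round, worth 0.57 × 120 = 68.4 now, so the studio offers 68.4, keeping 51.6.
Round 2 (the distributor proposes): the studio can get 51.6 next round, worth 0.57 × 51.6 = 29.412 now; the distributor offers that and keeps 90.588.
Round 1 (the studio proposes): the distributor can get 90.588 next round, worth 0.57 × 90.588 = 51.63516 now; the studio offers that and keeps 68.36484.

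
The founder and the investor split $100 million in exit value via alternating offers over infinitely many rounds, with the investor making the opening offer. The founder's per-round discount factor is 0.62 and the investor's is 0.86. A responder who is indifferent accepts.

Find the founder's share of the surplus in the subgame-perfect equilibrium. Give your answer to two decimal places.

Let x be the investor's share when the investor proposes and y be the founder's share when the founder proposes.
The founder accepts iff offered ≥ 0.62·y, so x = 100 − 0.62y. Symmetrically y = 100 − 0.86x.
Substituting: x = 100 − 0.62(100 − 0.86x), giving x(1 − 0.86·0.62) = 100(1 − 0.62).
So x = 100 × 0.38 / 0.4668 ≈ 81.4053, and the founder receives 100 − x ≈ 18.5947.

18.59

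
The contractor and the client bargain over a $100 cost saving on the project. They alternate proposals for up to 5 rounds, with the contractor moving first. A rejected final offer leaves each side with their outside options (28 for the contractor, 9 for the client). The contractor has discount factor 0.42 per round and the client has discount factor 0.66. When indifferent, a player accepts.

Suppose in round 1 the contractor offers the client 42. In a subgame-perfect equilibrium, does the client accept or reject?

Reject

Work out the client's continuation value if the offer is rejected.
Round 5 (the contractor proposes): the client gets 9 if talks fail, so the contractor offers 9 and keeps 91.
Round 4 (the client proposes): the contractor can get 91 next round, worth 0.42 × 91 = 38.22 now, so the client offers 38.22, keeping 61.78.
Round 3 (the contractor proposes): the client can get 61.78 next round, worth 0.66 × 61.78 = 40.7748 now, so the contractor offers 40.7748, keeping 59.2252.
Round 2 (the client proposes): the contractor can get 59.2252 next round, worth 0.42 × 59.2252 = 24.874584 now; the client offers that and keeps 75.125416.
So by rejecting in round 1, the client gets 75.125416 next round, worth 0.66 × 75.125416 = 49.58277456 now.
Offer 42 < 49.58277456, so the client rejects.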